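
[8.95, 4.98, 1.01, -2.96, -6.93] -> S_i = 8.95 + -3.97*i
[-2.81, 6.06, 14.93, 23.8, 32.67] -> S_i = -2.81 + 8.87*i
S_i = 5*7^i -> [5, 35, 245, 1715, 12005]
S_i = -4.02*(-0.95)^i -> [-4.02, 3.82, -3.63, 3.45, -3.27]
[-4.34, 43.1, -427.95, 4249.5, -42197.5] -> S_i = -4.34*(-9.93)^i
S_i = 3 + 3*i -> [3, 6, 9, 12, 15]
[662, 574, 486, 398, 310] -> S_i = 662 + -88*i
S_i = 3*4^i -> [3, 12, 48, 192, 768]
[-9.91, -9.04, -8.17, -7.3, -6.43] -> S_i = -9.91 + 0.87*i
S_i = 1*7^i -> [1, 7, 49, 343, 2401]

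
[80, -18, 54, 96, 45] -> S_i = Random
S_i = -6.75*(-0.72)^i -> [-6.75, 4.86, -3.5, 2.52, -1.81]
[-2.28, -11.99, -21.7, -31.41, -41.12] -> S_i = -2.28 + -9.71*i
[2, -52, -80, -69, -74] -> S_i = Random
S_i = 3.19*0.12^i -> [3.19, 0.38, 0.05, 0.01, 0.0]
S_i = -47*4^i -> [-47, -188, -752, -3008, -12032]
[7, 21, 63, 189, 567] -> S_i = 7*3^i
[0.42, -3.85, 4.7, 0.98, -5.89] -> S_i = Random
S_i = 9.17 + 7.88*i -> [9.17, 17.05, 24.93, 32.81, 40.69]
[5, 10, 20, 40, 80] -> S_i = 5*2^i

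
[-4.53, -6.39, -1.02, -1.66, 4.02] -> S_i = Random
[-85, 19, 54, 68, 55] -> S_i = Random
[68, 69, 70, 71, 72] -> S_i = 68 + 1*i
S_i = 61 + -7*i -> [61, 54, 47, 40, 33]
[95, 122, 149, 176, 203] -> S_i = 95 + 27*i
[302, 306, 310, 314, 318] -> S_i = 302 + 4*i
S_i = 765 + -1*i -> [765, 764, 763, 762, 761]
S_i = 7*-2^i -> [7, -14, 28, -56, 112]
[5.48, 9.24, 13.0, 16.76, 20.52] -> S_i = 5.48 + 3.76*i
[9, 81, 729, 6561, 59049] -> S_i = 9*9^i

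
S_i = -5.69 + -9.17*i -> [-5.69, -14.86, -24.03, -33.2, -42.37]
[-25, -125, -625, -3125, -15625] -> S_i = -25*5^i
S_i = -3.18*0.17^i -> [-3.18, -0.54, -0.09, -0.02, -0.0]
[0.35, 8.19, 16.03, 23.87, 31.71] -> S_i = 0.35 + 7.84*i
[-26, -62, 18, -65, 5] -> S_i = Random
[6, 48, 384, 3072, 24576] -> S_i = 6*8^i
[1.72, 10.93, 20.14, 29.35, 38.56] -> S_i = 1.72 + 9.21*i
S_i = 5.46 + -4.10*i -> [5.46, 1.36, -2.74, -6.84, -10.94]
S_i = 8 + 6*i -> [8, 14, 20, 26, 32]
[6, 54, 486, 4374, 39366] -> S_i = 6*9^i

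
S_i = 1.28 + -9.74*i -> [1.28, -8.46, -18.2, -27.94, -37.68]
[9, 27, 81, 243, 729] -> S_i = 9*3^i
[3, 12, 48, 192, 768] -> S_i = 3*4^i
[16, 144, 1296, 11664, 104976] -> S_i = 16*9^i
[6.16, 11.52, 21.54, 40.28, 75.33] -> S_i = 6.16*1.87^i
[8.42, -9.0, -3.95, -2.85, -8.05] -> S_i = Random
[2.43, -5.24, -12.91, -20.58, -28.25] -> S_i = 2.43 + -7.67*i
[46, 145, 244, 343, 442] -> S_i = 46 + 99*i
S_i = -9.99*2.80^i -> [-9.99, -27.97, -78.32, -219.3, -614.04]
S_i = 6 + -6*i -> [6, 0, -6, -12, -18]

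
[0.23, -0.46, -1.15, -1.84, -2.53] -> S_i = 0.23 + -0.69*i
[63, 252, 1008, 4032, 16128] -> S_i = 63*4^i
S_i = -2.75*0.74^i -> [-2.75, -2.04, -1.51, -1.11, -0.82]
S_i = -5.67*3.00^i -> [-5.67, -17.01, -51.03, -153.09, -459.27]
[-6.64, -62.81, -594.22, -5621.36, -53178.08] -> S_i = -6.64*9.46^i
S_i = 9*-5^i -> [9, -45, 225, -1125, 5625]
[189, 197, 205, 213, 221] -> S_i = 189 + 8*i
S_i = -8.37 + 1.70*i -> [-8.37, -6.67, -4.97, -3.27, -1.57]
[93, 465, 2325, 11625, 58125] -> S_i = 93*5^i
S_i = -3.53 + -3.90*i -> [-3.53, -7.43, -11.33, -15.23, -19.13]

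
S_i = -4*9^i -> [-4, -36, -324, -2916, -26244]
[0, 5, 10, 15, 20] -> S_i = 0 + 5*i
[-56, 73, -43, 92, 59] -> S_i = Random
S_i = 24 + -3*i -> [24, 21, 18, 15, 12]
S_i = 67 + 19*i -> [67, 86, 105, 124, 143]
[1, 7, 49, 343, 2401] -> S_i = 1*7^i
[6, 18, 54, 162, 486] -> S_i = 6*3^i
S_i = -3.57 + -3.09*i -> [-3.57, -6.66, -9.75, -12.84, -15.93]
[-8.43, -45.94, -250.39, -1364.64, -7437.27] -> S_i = -8.43*5.45^i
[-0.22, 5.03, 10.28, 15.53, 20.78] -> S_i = -0.22 + 5.25*i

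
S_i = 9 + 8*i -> [9, 17, 25, 33, 41]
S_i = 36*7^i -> [36, 252, 1764, 12348, 86436]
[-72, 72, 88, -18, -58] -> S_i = Random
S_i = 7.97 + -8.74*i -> [7.97, -0.77, -9.51, -18.25, -26.99]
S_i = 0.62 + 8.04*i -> [0.62, 8.66, 16.7, 24.74, 32.78]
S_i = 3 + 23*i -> [3, 26, 49, 72, 95]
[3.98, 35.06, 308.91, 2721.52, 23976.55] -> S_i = 3.98*8.81^i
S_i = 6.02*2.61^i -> [6.02, 15.71, 41.01, 107.03, 279.36]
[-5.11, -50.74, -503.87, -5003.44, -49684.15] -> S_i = -5.11*9.93^i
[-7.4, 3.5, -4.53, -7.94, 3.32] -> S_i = Random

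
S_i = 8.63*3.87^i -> [8.63, 33.4, 129.25, 500.2, 1935.77]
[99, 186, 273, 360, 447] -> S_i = 99 + 87*i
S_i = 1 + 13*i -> [1, 14, 27, 40, 53]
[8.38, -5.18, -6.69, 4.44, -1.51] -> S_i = Random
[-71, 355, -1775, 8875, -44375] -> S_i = -71*-5^i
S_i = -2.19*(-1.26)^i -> [-2.19, 2.76, -3.48, 4.38, -5.52]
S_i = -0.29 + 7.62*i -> [-0.29, 7.33, 14.95, 22.57, 30.19]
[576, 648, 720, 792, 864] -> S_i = 576 + 72*i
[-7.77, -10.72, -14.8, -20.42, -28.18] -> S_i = -7.77*1.38^i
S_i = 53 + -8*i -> [53, 45, 37, 29, 21]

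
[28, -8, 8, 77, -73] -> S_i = Random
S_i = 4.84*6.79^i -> [4.84, 32.86, 223.14, 1515.15, 10287.85]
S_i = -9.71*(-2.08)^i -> [-9.71, 20.2, -42.01, 87.38, -181.75]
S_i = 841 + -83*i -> [841, 758, 675, 592, 509]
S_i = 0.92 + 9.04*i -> [0.92, 9.96, 19.0, 28.04, 37.08]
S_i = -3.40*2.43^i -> [-3.4, -8.26, -20.08, -48.79, -118.55]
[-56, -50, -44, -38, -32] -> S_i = -56 + 6*i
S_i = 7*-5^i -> [7, -35, 175, -875, 4375]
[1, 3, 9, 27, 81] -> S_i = 1*3^i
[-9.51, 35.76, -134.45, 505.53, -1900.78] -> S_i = -9.51*(-3.76)^i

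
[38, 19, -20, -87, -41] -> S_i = Random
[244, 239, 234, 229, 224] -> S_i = 244 + -5*i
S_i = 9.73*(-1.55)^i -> [9.73, -15.08, 23.38, -36.23, 56.16]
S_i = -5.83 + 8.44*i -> [-5.83, 2.61, 11.05, 19.49, 27.93]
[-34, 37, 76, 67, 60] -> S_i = Random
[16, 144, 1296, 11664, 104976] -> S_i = 16*9^i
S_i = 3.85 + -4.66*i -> [3.85, -0.81, -5.47, -10.13, -14.79]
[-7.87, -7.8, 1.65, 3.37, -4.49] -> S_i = Random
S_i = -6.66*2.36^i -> [-6.66, -15.72, -37.09, -87.54, -206.6]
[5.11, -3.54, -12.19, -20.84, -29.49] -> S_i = 5.11 + -8.65*i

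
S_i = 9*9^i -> [9, 81, 729, 6561, 59049]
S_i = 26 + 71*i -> [26, 97, 168, 239, 310]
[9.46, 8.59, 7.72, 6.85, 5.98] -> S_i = 9.46 + -0.87*i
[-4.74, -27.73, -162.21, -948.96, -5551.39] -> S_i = -4.74*5.85^i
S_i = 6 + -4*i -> [6, 2, -2, -6, -10]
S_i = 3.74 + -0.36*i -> [3.74, 3.38, 3.02, 2.66, 2.3]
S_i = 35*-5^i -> [35, -175, 875, -4375, 21875]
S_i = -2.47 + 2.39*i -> [-2.47, -0.08, 2.31, 4.7, 7.09]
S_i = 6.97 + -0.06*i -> [6.97, 6.91, 6.85, 6.79, 6.73]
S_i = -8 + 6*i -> [-8, -2, 4, 10, 16]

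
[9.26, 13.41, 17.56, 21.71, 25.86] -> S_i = 9.26 + 4.15*i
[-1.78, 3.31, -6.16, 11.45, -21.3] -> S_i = -1.78*(-1.86)^i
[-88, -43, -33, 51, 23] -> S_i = Random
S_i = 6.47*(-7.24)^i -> [6.47, -46.84, 339.14, -2455.39, 17777.0]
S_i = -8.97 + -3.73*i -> [-8.97, -12.7, -16.43, -20.16, -23.89]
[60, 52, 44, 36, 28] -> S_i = 60 + -8*i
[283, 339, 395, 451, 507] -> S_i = 283 + 56*i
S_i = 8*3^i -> [8, 24, 72, 216, 648]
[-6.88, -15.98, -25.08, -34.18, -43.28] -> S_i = -6.88 + -9.10*i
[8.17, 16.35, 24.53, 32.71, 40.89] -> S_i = 8.17 + 8.18*i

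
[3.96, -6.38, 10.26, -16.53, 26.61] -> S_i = 3.96*(-1.61)^i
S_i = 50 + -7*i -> [50, 43, 36, 29, 22]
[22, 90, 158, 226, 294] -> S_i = 22 + 68*i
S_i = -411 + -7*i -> [-411, -418, -425, -432, -439]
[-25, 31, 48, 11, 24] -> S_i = Random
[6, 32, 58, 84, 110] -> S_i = 6 + 26*i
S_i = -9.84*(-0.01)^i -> [-9.84, 0.1, -0.0, 0.0, -0.0]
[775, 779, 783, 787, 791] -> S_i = 775 + 4*i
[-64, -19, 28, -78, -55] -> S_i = Random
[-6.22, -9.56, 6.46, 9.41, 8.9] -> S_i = Random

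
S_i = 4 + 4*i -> [4, 8, 12, 16, 20]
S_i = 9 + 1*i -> [9, 10, 11, 12, 13]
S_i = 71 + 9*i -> [71, 80, 89, 98, 107]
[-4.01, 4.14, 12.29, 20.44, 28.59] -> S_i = -4.01 + 8.15*i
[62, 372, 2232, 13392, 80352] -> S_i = 62*6^i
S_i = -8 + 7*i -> [-8, -1, 6, 13, 20]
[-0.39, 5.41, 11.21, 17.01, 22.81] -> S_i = -0.39 + 5.80*i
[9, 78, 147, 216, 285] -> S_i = 9 + 69*i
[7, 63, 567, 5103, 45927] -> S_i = 7*9^i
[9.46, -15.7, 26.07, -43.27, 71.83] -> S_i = 9.46*(-1.66)^i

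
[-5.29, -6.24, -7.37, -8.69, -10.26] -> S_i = -5.29*1.18^i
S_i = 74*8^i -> [74, 592, 4736, 37888, 303104]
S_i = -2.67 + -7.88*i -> [-2.67, -10.55, -18.43, -26.31, -34.19]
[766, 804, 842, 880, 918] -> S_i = 766 + 38*i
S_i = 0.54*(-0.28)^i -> [0.54, -0.15, 0.04, -0.01, 0.0]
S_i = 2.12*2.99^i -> [2.12, 6.34, 18.95, 56.67, 169.44]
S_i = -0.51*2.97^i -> [-0.51, -1.51, -4.5, -13.36, -39.68]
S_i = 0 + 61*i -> [0, 61, 122, 183, 244]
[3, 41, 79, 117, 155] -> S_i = 3 + 38*i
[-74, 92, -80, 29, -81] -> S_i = Random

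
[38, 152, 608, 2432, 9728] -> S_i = 38*4^i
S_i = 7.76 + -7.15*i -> [7.76, 0.61, -6.54, -13.69, -20.84]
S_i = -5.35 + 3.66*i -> [-5.35, -1.69, 1.97, 5.63, 9.29]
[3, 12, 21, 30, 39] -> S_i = 3 + 9*i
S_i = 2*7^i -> [2, 14, 98, 686, 4802]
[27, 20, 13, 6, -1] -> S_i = 27 + -7*i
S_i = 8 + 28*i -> [8, 36, 64, 92, 120]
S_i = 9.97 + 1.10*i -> [9.97, 11.07, 12.17, 13.27, 14.37]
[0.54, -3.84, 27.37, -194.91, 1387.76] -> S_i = 0.54*(-7.12)^i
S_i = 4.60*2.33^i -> [4.6, 10.72, 24.97, 58.19, 135.58]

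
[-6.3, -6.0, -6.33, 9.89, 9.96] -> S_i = Random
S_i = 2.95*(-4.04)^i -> [2.95, -11.92, 48.15, -194.52, 785.86]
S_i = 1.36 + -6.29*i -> [1.36, -4.93, -11.22, -17.51, -23.8]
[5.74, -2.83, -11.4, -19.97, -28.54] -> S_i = 5.74 + -8.57*i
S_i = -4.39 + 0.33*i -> [-4.39, -4.06, -3.73, -3.4, -3.07]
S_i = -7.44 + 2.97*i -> [-7.44, -4.47, -1.5, 1.47, 4.44]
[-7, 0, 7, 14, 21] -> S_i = -7 + 7*i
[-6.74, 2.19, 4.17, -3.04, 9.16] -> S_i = Random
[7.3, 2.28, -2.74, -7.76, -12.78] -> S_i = 7.30 + -5.02*i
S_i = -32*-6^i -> [-32, 192, -1152, 6912, -41472]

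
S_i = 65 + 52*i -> [65, 117, 169, 221, 273]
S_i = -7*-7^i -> [-7, 49, -343, 2401, -16807]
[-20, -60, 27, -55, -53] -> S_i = Random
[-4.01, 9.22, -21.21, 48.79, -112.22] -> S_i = -4.01*(-2.30)^i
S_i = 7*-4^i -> [7, -28, 112, -448, 1792]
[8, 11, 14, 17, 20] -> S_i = 8 + 3*i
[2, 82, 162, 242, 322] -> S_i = 2 + 80*i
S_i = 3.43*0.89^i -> [3.43, 3.05, 2.72, 2.42, 2.15]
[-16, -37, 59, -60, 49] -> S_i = Random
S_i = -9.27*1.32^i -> [-9.27, -12.24, -16.15, -21.32, -28.14]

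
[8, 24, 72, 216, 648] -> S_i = 8*3^i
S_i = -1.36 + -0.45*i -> [-1.36, -1.81, -2.26, -2.71, -3.16]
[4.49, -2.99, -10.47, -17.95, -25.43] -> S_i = 4.49 + -7.48*i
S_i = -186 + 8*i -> [-186, -178, -170, -162, -154]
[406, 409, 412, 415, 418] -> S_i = 406 + 3*i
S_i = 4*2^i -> [4, 8, 16, 32, 64]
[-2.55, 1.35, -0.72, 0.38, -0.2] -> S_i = -2.55*(-0.53)^i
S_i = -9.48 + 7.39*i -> [-9.48, -2.09, 5.3, 12.69, 20.08]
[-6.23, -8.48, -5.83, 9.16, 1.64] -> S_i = Random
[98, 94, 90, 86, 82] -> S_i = 98 + -4*i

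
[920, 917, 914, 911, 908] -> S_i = 920 + -3*i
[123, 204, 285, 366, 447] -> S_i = 123 + 81*i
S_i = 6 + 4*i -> [6, 10, 14, 18, 22]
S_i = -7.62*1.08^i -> [-7.62, -8.23, -8.89, -9.6, -10.37]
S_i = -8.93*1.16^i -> [-8.93, -10.36, -12.02, -13.94, -16.17]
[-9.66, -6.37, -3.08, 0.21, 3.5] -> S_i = -9.66 + 3.29*i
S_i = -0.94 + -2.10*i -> [-0.94, -3.04, -5.14, -7.24, -9.34]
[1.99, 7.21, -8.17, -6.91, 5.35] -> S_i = Random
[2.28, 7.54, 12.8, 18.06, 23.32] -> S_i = 2.28 + 5.26*i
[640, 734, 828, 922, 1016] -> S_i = 640 + 94*i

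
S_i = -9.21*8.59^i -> [-9.21, -79.11, -679.59, -5837.66, -50145.54]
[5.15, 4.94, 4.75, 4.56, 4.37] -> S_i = 5.15*0.96^i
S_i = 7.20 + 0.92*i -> [7.2, 8.12, 9.04, 9.96, 10.88]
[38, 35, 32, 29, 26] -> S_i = 38 + -3*i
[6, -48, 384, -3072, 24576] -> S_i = 6*-8^i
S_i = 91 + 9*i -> [91, 100, 109, 118, 127]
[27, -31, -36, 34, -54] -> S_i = Random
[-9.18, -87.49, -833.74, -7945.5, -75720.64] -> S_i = -9.18*9.53^i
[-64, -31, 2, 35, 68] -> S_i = -64 + 33*i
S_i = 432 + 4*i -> [432, 436, 440, 444, 448]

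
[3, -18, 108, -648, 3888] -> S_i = 3*-6^i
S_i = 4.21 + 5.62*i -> [4.21, 9.83, 15.45, 21.07, 26.69]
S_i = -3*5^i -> [-3, -15, -75, -375, -1875]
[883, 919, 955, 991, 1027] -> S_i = 883 + 36*i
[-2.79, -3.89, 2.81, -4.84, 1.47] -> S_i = Random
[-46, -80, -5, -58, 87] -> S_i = Random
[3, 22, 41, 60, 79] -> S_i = 3 + 19*i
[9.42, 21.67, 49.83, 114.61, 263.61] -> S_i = 9.42*2.30^i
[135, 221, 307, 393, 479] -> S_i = 135 + 86*i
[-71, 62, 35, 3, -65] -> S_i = Random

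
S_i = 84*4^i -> [84, 336, 1344, 5376, 21504]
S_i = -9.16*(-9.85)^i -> [-9.16, 90.23, -888.73, 8753.95, -86226.43]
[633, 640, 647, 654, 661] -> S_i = 633 + 7*i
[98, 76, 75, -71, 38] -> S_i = Random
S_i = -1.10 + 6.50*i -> [-1.1, 5.4, 11.9, 18.4, 24.9]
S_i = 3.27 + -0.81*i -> [3.27, 2.46, 1.65, 0.84, 0.03]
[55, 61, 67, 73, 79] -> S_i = 55 + 6*i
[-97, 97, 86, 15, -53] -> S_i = Random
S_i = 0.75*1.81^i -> [0.75, 1.36, 2.46, 4.45, 8.05]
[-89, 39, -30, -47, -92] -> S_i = Random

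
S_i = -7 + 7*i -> [-7, 0, 7, 14, 21]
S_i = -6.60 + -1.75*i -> [-6.6, -8.35, -10.1, -11.85, -13.6]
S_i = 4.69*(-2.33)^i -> [4.69, -10.93, 25.46, -59.33, 138.23]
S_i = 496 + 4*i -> [496, 500, 504, 508, 512]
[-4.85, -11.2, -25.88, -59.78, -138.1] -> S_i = -4.85*2.31^i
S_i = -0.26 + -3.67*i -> [-0.26, -3.93, -7.6, -11.27, -14.94]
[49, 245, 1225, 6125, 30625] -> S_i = 49*5^i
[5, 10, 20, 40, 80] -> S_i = 5*2^i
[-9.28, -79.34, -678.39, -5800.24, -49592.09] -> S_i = -9.28*8.55^i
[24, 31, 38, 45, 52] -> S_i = 24 + 7*i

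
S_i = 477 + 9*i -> [477, 486, 495, 504, 513]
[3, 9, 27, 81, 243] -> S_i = 3*3^i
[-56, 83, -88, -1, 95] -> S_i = Random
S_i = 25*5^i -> [25, 125, 625, 3125, 15625]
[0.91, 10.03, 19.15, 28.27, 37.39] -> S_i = 0.91 + 9.12*i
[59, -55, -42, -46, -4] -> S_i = Random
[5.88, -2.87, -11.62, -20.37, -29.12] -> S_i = 5.88 + -8.75*i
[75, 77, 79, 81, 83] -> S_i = 75 + 2*i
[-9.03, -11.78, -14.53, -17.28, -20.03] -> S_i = -9.03 + -2.75*i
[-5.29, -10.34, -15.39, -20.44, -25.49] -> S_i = -5.29 + -5.05*i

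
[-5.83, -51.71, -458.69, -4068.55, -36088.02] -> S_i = -5.83*8.87^i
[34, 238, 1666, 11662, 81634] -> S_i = 34*7^i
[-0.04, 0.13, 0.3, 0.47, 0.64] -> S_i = -0.04 + 0.17*i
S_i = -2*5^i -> [-2, -10, -50, -250, -1250]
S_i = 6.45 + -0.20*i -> [6.45, 6.25, 6.05, 5.85, 5.65]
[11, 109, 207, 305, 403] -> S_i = 11 + 98*i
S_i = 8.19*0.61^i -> [8.19, 5.0, 3.05, 1.86, 1.13]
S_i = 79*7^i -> [79, 553, 3871, 27097, 189679]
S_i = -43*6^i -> [-43, -258, -1548, -9288, -55728]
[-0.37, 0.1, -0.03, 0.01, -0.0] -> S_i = -0.37*(-0.26)^i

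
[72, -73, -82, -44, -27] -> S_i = Random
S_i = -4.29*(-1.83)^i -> [-4.29, 7.85, -14.37, 26.29, -48.11]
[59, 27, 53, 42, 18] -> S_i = Random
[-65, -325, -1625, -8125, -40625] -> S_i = -65*5^i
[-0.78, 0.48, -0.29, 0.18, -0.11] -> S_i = -0.78*(-0.61)^i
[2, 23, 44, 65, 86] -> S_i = 2 + 21*i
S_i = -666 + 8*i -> [-666, -658, -650, -642, -634]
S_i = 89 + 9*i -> [89, 98, 107, 116, 125]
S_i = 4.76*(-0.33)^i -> [4.76, -1.57, 0.52, -0.17, 0.06]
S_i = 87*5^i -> [87, 435, 2175, 10875, 54375]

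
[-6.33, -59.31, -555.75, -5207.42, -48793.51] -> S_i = -6.33*9.37^i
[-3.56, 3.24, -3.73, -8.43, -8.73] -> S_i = Random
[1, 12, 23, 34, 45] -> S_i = 1 + 11*i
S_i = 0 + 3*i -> [0, 3, 6, 9, 12]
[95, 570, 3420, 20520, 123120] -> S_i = 95*6^i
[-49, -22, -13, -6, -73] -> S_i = Random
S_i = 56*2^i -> [56, 112, 224, 448, 896]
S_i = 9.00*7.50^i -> [9.0, 67.5, 506.25, 3796.88, 28476.56]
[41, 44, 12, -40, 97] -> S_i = Random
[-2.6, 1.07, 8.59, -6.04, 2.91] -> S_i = Random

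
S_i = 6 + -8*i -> [6, -2, -10, -18, -26]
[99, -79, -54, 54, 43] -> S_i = Random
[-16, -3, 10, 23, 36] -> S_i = -16 + 13*i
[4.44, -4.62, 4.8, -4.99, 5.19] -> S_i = 4.44*(-1.04)^i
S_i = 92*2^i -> [92, 184, 368, 736, 1472]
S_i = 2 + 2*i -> [2, 4, 6, 8, 10]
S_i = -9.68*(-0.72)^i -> [-9.68, 6.97, -5.02, 3.61, -2.6]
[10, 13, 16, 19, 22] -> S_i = 10 + 3*i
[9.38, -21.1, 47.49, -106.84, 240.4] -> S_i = 9.38*(-2.25)^i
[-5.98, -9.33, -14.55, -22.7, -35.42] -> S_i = -5.98*1.56^i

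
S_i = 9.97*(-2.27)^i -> [9.97, -22.63, 51.37, -116.62, 264.73]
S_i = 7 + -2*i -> [7, 5, 3, 1, -1]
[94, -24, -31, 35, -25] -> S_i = Random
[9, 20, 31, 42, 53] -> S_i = 9 + 11*i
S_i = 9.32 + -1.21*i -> [9.32, 8.11, 6.9, 5.69, 4.48]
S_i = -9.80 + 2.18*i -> [-9.8, -7.62, -5.44, -3.26, -1.08]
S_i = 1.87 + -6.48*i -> [1.87, -4.61, -11.09, -17.57, -24.05]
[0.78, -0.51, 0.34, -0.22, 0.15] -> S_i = 0.78*(-0.66)^i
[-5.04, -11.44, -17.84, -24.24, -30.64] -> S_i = -5.04 + -6.40*i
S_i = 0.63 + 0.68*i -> [0.63, 1.31, 1.99, 2.67, 3.35]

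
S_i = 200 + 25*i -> [200, 225, 250, 275, 300]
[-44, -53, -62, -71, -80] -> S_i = -44 + -9*i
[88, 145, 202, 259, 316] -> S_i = 88 + 57*i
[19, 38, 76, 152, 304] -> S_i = 19*2^i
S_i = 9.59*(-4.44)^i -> [9.59, -42.58, 189.05, -839.4, 3726.92]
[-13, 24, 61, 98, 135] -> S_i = -13 + 37*i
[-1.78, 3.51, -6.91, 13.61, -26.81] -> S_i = -1.78*(-1.97)^i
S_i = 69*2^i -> [69, 138, 276, 552, 1104]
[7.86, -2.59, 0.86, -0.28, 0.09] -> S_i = 7.86*(-0.33)^i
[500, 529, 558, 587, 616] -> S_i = 500 + 29*i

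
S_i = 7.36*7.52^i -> [7.36, 55.35, 416.21, 3129.91, 23536.9]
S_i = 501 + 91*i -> [501, 592, 683, 774, 865]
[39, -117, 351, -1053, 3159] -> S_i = 39*-3^i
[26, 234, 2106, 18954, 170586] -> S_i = 26*9^i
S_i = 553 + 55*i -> [553, 608, 663, 718, 773]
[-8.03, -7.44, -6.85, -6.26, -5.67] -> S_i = -8.03 + 0.59*i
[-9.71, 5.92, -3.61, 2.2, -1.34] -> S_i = -9.71*(-0.61)^i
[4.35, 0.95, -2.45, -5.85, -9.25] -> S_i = 4.35 + -3.40*i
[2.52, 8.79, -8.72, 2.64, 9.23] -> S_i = Random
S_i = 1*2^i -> [1, 2, 4, 8, 16]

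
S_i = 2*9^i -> [2, 18, 162, 1458, 13122]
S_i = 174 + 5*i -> [174, 179, 184, 189, 194]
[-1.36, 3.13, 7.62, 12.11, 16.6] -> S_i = -1.36 + 4.49*i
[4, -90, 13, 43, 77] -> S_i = Random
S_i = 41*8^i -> [41, 328, 2624, 20992, 167936]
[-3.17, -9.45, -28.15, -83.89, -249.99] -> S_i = -3.17*2.98^i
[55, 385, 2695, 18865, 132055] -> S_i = 55*7^i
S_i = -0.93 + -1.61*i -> [-0.93, -2.54, -4.15, -5.76, -7.37]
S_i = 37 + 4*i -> [37, 41, 45, 49, 53]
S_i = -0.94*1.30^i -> [-0.94, -1.22, -1.59, -2.07, -2.68]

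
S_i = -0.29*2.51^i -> [-0.29, -0.73, -1.83, -4.59, -11.51]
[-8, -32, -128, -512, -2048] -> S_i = -8*4^i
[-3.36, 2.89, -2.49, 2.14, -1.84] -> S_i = -3.36*(-0.86)^i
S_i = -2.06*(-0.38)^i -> [-2.06, 0.78, -0.3, 0.11, -0.04]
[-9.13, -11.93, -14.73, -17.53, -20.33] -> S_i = -9.13 + -2.80*i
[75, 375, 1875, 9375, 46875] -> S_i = 75*5^i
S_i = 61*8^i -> [61, 488, 3904, 31232, 249856]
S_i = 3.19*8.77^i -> [3.19, 27.98, 245.35, 2151.74, 18870.75]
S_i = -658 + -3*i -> [-658, -661, -664, -667, -670]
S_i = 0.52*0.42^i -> [0.52, 0.22, 0.09, 0.04, 0.02]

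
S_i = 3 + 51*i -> [3, 54, 105, 156, 207]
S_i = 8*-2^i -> [8, -16, 32, -64, 128]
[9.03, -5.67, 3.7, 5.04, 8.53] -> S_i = Random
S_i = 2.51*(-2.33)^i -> [2.51, -5.85, 13.63, -31.75, 73.98]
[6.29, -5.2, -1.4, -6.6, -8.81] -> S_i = Random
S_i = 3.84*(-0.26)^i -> [3.84, -1.0, 0.26, -0.07, 0.02]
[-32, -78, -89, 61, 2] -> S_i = Random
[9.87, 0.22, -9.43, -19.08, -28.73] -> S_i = 9.87 + -9.65*i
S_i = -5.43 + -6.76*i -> [-5.43, -12.19, -18.95, -25.71, -32.47]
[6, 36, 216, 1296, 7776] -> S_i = 6*6^i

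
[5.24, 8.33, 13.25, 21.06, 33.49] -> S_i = 5.24*1.59^i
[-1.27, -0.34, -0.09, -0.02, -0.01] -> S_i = -1.27*0.27^i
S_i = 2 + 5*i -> [2, 7, 12, 17, 22]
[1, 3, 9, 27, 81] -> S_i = 1*3^i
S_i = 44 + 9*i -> [44, 53, 62, 71, 80]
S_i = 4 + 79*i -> [4, 83, 162, 241, 320]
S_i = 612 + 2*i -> [612, 614, 616, 618, 620]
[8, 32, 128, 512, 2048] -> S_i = 8*4^i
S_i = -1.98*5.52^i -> [-1.98, -10.93, -60.33, -333.03, -1838.32]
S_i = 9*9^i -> [9, 81, 729, 6561, 59049]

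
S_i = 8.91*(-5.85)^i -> [8.91, -52.12, 304.92, -1783.8, 10435.21]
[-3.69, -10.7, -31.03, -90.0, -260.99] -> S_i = -3.69*2.90^i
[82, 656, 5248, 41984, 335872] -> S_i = 82*8^i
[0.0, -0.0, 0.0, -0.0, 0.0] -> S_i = 0.00*(-1.94)^i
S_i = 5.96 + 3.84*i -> [5.96, 9.8, 13.64, 17.48, 21.32]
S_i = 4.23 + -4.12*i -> [4.23, 0.11, -4.01, -8.13, -12.25]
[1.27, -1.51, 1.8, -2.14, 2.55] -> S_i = 1.27*(-1.19)^i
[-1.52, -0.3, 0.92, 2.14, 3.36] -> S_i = -1.52 + 1.22*i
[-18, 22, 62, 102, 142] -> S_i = -18 + 40*i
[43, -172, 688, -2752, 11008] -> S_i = 43*-4^i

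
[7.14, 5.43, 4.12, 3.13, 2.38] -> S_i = 7.14*0.76^i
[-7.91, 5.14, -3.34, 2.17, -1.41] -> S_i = -7.91*(-0.65)^i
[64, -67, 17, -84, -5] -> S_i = Random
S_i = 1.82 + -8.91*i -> [1.82, -7.09, -16.0, -24.91, -33.82]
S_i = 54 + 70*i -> [54, 124, 194, 264, 334]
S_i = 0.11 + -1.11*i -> [0.11, -1.0, -2.11, -3.22, -4.33]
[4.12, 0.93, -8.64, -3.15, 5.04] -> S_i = Random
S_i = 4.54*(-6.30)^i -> [4.54, -28.6, 180.19, -1135.21, 7151.84]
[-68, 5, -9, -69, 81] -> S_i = Random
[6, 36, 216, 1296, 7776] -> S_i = 6*6^i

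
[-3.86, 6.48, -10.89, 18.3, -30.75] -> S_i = -3.86*(-1.68)^i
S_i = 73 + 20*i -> [73, 93, 113, 133, 153]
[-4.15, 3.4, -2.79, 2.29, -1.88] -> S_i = -4.15*(-0.82)^i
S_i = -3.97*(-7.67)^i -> [-3.97, 30.45, -233.55, 1791.33, -13739.53]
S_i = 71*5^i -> [71, 355, 1775, 8875, 44375]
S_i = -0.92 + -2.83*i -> [-0.92, -3.75, -6.58, -9.41, -12.24]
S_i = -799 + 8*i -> [-799, -791, -783, -775, -767]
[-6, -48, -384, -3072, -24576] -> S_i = -6*8^i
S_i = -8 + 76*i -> [-8, 68, 144, 220, 296]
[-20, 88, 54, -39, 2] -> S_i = Random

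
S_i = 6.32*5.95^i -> [6.32, 37.6, 223.74, 1331.28, 7921.09]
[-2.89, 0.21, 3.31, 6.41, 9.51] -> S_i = -2.89 + 3.10*i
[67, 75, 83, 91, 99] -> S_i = 67 + 8*i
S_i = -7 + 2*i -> [-7, -5, -3, -1, 1]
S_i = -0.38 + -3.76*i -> [-0.38, -4.14, -7.9, -11.66, -15.42]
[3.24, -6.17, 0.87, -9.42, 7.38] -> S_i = Random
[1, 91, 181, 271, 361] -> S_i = 1 + 90*i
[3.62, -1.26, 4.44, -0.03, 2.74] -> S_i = Random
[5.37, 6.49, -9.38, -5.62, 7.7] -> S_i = Random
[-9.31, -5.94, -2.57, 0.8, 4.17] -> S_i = -9.31 + 3.37*i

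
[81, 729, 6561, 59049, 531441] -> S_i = 81*9^i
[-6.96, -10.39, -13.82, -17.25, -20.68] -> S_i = -6.96 + -3.43*i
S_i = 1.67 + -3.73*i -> [1.67, -2.06, -5.79, -9.52, -13.25]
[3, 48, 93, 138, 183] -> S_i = 3 + 45*i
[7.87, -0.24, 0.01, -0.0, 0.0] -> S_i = 7.87*(-0.03)^i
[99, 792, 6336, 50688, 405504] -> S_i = 99*8^i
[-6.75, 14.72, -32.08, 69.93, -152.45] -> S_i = -6.75*(-2.18)^i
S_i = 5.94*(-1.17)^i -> [5.94, -6.95, 8.13, -9.51, 11.13]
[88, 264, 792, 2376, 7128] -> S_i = 88*3^i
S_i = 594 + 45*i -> [594, 639, 684, 729, 774]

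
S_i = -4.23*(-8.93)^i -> [-4.23, 37.77, -337.32, 3012.28, -26899.62]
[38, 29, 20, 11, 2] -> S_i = 38 + -9*i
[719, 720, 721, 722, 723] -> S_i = 719 + 1*i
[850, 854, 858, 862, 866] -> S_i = 850 + 4*i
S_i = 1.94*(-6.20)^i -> [1.94, -12.03, 74.57, -462.36, 2866.61]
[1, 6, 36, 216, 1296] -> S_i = 1*6^i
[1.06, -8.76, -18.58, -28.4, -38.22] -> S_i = 1.06 + -9.82*i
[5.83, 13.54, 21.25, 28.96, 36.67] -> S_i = 5.83 + 7.71*i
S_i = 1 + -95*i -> [1, -94, -189, -284, -379]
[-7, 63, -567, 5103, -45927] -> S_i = -7*-9^i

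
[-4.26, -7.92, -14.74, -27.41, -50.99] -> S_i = -4.26*1.86^i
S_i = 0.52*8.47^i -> [0.52, 4.4, 37.31, 315.98, 2676.31]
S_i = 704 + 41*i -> [704, 745, 786, 827, 868]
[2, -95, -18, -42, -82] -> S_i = Random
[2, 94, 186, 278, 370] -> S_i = 2 + 92*i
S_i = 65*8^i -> [65, 520, 4160, 33280, 266240]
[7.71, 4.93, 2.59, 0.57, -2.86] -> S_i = Random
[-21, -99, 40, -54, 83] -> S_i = Random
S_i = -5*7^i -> [-5, -35, -245, -1715, -12005]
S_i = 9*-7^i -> [9, -63, 441, -3087, 21609]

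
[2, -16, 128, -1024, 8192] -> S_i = 2*-8^i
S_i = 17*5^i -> [17, 85, 425, 2125, 10625]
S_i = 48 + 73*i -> [48, 121, 194, 267, 340]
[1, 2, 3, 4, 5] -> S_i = 1 + 1*i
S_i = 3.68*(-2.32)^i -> [3.68, -8.54, 19.81, -45.95, 106.61]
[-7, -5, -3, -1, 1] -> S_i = -7 + 2*i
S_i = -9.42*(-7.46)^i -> [-9.42, 70.27, -524.24, 3910.82, -29174.69]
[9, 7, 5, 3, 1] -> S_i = 9 + -2*i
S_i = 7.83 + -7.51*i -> [7.83, 0.32, -7.19, -14.7, -22.21]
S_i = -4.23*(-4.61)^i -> [-4.23, 19.5, -89.9, 414.42, -1910.49]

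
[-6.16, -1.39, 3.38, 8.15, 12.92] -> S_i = -6.16 + 4.77*i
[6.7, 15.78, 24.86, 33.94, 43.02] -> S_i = 6.70 + 9.08*i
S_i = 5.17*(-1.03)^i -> [5.17, -5.33, 5.48, -5.65, 5.82]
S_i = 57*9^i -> [57, 513, 4617, 41553, 373977]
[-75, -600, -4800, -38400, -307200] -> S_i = -75*8^i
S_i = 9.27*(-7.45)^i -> [9.27, -69.06, 514.51, -3833.09, 28556.49]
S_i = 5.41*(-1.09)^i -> [5.41, -5.9, 6.43, -7.01, 7.64]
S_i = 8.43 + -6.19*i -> [8.43, 2.24, -3.95, -10.14, -16.33]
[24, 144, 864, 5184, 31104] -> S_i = 24*6^i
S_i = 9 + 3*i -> [9, 12, 15, 18, 21]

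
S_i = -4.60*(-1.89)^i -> [-4.6, 8.69, -16.43, 31.06, -58.7]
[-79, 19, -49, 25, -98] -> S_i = Random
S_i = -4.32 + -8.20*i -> [-4.32, -12.52, -20.72, -28.92, -37.12]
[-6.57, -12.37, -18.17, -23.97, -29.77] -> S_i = -6.57 + -5.80*i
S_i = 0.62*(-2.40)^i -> [0.62, -1.49, 3.57, -8.57, 20.57]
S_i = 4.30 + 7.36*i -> [4.3, 11.66, 19.02, 26.38, 33.74]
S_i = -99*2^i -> [-99, -198, -396, -792, -1584]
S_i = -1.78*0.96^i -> [-1.78, -1.71, -1.64, -1.57, -1.51]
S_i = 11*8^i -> [11, 88, 704, 5632, 45056]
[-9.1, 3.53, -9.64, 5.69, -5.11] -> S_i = Random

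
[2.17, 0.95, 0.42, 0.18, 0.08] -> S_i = 2.17*0.44^i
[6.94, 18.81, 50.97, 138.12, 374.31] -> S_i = 6.94*2.71^i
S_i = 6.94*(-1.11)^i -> [6.94, -7.7, 8.55, -9.49, 10.54]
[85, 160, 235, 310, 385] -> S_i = 85 + 75*i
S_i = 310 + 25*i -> [310, 335, 360, 385, 410]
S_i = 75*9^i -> [75, 675, 6075, 54675, 492075]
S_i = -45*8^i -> [-45, -360, -2880, -23040, -184320]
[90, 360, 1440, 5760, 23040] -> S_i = 90*4^i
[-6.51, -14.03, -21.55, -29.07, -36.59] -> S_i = -6.51 + -7.52*i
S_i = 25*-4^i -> [25, -100, 400, -1600, 6400]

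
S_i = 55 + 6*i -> [55, 61, 67, 73, 79]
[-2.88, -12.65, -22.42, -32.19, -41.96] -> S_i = -2.88 + -9.77*i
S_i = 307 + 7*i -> [307, 314, 321, 328, 335]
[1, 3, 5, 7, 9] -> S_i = 1 + 2*i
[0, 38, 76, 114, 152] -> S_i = 0 + 38*i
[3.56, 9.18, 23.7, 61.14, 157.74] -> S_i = 3.56*2.58^i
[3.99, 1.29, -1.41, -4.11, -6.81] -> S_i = 3.99 + -2.70*i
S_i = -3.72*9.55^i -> [-3.72, -35.53, -339.27, -3240.06, -30942.57]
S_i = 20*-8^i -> [20, -160, 1280, -10240, 81920]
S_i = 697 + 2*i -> [697, 699, 701, 703, 705]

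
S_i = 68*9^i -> [68, 612, 5508, 49572, 446148]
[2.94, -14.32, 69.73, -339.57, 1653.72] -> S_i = 2.94*(-4.87)^i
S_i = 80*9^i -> [80, 720, 6480, 58320, 524880]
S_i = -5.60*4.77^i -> [-5.6, -26.71, -127.42, -607.78, -2899.09]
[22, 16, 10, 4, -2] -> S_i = 22 + -6*i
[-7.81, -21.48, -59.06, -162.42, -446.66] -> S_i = -7.81*2.75^i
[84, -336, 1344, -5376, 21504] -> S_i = 84*-4^i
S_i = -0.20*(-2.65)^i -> [-0.2, 0.53, -1.4, 3.72, -9.86]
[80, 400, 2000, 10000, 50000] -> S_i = 80*5^i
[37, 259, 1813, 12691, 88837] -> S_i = 37*7^i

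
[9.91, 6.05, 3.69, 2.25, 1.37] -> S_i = 9.91*0.61^i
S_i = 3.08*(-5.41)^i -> [3.08, -16.66, 90.15, -487.69, 2638.39]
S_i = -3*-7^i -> [-3, 21, -147, 1029, -7203]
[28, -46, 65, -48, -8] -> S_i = Random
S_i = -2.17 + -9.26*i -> [-2.17, -11.43, -20.69, -29.95, -39.21]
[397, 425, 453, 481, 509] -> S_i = 397 + 28*i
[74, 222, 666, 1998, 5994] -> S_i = 74*3^i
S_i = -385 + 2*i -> [-385, -383, -381, -379, -377]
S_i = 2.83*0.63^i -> [2.83, 1.78, 1.12, 0.71, 0.45]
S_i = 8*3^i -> [8, 24, 72, 216, 648]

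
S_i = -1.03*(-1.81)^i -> [-1.03, 1.86, -3.37, 6.11, -11.05]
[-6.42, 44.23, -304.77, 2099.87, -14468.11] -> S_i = -6.42*(-6.89)^i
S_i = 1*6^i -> [1, 6, 36, 216, 1296]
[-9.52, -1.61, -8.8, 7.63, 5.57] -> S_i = Random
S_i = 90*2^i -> [90, 180, 360, 720, 1440]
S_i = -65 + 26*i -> [-65, -39, -13, 13, 39]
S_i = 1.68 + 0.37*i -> [1.68, 2.05, 2.42, 2.79, 3.16]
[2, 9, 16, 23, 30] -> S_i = 2 + 7*i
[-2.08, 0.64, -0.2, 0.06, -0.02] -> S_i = -2.08*(-0.31)^i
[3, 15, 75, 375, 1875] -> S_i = 3*5^i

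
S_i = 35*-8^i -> [35, -280, 2240, -17920, 143360]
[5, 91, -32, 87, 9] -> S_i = Random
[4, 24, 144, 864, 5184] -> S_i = 4*6^i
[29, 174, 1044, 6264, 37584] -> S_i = 29*6^i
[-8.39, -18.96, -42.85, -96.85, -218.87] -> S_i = -8.39*2.26^i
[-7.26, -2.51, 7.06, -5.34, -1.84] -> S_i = Random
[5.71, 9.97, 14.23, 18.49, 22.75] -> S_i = 5.71 + 4.26*i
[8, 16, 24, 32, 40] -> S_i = 8 + 8*i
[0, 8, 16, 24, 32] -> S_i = 0 + 8*i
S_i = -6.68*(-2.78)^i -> [-6.68, 18.57, -51.63, 143.52, -398.98]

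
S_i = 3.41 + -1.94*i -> [3.41, 1.47, -0.47, -2.41, -4.35]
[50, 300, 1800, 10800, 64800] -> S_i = 50*6^i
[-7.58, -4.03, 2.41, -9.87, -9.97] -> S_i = Random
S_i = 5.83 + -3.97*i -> [5.83, 1.86, -2.11, -6.08, -10.05]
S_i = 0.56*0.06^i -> [0.56, 0.03, 0.0, 0.0, 0.0]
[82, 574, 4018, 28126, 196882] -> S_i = 82*7^i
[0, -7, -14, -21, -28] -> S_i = 0 + -7*i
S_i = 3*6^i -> [3, 18, 108, 648, 3888]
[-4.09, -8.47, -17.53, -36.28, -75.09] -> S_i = -4.09*2.07^i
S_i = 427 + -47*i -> [427, 380, 333, 286, 239]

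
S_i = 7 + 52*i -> [7, 59, 111, 163, 215]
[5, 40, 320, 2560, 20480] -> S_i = 5*8^i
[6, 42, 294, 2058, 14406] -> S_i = 6*7^i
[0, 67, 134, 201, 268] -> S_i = 0 + 67*i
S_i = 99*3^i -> [99, 297, 891, 2673, 8019]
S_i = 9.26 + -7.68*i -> [9.26, 1.58, -6.1, -13.78, -21.46]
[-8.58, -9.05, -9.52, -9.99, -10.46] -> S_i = -8.58 + -0.47*i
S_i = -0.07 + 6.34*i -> [-0.07, 6.27, 12.61, 18.95, 25.29]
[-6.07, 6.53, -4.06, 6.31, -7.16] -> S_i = Random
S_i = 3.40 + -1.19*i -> [3.4, 2.21, 1.02, -0.17, -1.36]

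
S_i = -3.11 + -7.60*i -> [-3.11, -10.71, -18.31, -25.91, -33.51]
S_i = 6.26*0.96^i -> [6.26, 6.01, 5.77, 5.54, 5.32]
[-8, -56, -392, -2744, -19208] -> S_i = -8*7^i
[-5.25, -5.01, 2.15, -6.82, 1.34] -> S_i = Random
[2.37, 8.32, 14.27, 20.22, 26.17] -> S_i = 2.37 + 5.95*i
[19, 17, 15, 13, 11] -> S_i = 19 + -2*i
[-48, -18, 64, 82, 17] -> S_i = Random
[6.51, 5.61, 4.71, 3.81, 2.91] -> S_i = 6.51 + -0.90*i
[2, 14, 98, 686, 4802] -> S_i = 2*7^i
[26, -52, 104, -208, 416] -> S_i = 26*-2^i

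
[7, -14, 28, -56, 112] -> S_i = 7*-2^i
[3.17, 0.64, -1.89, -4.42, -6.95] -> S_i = 3.17 + -2.53*i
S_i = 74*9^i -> [74, 666, 5994, 53946, 485514]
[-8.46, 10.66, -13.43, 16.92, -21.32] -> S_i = -8.46*(-1.26)^i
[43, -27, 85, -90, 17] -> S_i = Random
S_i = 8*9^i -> [8, 72, 648, 5832, 52488]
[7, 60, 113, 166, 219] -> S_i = 7 + 53*i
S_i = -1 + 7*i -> [-1, 6, 13, 20, 27]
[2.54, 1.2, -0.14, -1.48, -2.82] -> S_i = 2.54 + -1.34*i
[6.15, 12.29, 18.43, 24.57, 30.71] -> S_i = 6.15 + 6.14*i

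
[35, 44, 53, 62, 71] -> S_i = 35 + 9*i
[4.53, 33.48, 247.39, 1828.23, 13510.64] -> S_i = 4.53*7.39^i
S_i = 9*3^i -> [9, 27, 81, 243, 729]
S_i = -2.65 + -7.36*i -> [-2.65, -10.01, -17.37, -24.73, -32.09]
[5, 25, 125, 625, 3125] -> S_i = 5*5^i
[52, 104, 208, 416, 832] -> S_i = 52*2^i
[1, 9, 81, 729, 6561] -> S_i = 1*9^i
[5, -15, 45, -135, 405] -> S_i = 5*-3^i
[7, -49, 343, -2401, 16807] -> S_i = 7*-7^i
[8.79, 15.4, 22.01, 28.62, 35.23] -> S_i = 8.79 + 6.61*i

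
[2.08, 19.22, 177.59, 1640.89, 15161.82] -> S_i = 2.08*9.24^i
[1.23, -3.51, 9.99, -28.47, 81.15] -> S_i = 1.23*(-2.85)^i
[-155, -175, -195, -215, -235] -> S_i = -155 + -20*i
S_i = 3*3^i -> [3, 9, 27, 81, 243]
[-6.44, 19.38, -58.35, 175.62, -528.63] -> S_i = -6.44*(-3.01)^i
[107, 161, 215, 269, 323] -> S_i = 107 + 54*i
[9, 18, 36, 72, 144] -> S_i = 9*2^i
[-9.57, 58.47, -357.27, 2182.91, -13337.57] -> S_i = -9.57*(-6.11)^i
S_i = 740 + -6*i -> [740, 734, 728, 722, 716]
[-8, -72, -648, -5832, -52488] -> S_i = -8*9^i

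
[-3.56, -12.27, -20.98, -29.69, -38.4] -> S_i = -3.56 + -8.71*i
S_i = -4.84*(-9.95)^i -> [-4.84, 48.16, -479.17, 4767.76, -47439.24]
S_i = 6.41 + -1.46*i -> [6.41, 4.95, 3.49, 2.03, 0.57]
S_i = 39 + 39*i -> [39, 78, 117, 156, 195]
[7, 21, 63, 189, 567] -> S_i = 7*3^i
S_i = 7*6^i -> [7, 42, 252, 1512, 9072]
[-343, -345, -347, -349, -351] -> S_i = -343 + -2*i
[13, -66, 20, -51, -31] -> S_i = Random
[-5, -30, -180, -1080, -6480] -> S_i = -5*6^i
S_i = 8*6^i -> [8, 48, 288, 1728, 10368]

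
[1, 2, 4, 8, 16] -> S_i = 1*2^i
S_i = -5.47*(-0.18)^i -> [-5.47, 0.98, -0.18, 0.03, -0.01]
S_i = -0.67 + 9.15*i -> [-0.67, 8.48, 17.63, 26.78, 35.93]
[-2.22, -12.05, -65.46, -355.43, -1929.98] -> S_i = -2.22*5.43^i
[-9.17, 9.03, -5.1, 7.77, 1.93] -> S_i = Random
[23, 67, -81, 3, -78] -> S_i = Random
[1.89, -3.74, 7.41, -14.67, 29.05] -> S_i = 1.89*(-1.98)^i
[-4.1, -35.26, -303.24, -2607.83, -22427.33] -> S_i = -4.10*8.60^i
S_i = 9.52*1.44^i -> [9.52, 13.71, 19.74, 28.43, 40.93]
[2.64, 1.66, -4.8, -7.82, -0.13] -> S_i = Random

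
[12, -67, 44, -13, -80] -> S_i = Random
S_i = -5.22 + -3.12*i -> [-5.22, -8.34, -11.46, -14.58, -17.7]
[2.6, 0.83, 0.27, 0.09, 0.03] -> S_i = 2.60*0.32^i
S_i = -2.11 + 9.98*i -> [-2.11, 7.87, 17.85, 27.83, 37.81]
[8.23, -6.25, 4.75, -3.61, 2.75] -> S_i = 8.23*(-0.76)^i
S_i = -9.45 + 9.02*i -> [-9.45, -0.43, 8.59, 17.61, 26.63]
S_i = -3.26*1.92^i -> [-3.26, -6.26, -12.02, -23.07, -44.3]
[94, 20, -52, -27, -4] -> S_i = Random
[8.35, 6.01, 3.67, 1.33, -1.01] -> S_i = 8.35 + -2.34*i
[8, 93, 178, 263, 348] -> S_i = 8 + 85*i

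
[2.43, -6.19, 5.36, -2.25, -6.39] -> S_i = Random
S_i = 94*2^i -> [94, 188, 376, 752, 1504]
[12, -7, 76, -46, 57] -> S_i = Random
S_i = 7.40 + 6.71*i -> [7.4, 14.11, 20.82, 27.53, 34.24]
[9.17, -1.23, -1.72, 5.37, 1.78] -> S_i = Random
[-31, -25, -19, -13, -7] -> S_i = -31 + 6*i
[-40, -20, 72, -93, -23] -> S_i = Random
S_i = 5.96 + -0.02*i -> [5.96, 5.94, 5.92, 5.9, 5.88]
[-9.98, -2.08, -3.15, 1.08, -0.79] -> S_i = Random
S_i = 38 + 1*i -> [38, 39, 40, 41, 42]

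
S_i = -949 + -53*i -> [-949, -1002, -1055, -1108, -1161]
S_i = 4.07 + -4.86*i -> [4.07, -0.79, -5.65, -10.51, -15.37]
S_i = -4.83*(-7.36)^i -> [-4.83, 35.55, -261.64, 1925.66, -14172.89]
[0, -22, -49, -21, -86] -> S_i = Random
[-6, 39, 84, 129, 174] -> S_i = -6 + 45*i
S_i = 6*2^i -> [6, 12, 24, 48, 96]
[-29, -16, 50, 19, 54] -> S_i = Random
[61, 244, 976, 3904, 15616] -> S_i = 61*4^i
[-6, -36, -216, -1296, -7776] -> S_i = -6*6^i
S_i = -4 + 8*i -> [-4, 4, 12, 20, 28]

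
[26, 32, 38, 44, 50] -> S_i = 26 + 6*i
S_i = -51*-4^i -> [-51, 204, -816, 3264, -13056]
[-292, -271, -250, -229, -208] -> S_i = -292 + 21*i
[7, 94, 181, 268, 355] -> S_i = 7 + 87*i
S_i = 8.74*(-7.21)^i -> [8.74, -63.02, 454.34, -3275.8, 23618.51]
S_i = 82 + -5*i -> [82, 77, 72, 67, 62]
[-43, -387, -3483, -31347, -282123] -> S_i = -43*9^i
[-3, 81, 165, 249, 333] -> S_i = -3 + 84*i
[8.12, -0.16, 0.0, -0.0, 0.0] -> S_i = 8.12*(-0.02)^i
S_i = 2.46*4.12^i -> [2.46, 10.14, 41.76, 172.04, 708.8]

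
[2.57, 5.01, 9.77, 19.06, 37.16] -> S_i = 2.57*1.95^i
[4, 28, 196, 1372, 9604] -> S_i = 4*7^i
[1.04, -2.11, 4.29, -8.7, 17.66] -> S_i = 1.04*(-2.03)^i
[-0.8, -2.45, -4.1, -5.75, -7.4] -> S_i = -0.80 + -1.65*i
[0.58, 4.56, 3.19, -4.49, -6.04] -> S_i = Random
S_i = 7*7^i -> [7, 49, 343, 2401, 16807]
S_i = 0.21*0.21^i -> [0.21, 0.04, 0.01, 0.0, 0.0]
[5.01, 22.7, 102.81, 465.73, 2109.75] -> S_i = 5.01*4.53^i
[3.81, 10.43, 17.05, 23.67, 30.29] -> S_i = 3.81 + 6.62*i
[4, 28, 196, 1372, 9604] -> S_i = 4*7^i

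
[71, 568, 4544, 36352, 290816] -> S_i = 71*8^i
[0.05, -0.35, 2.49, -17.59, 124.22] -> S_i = 0.05*(-7.06)^i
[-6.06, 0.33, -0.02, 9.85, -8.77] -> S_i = Random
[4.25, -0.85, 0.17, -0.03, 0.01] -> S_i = 4.25*(-0.20)^i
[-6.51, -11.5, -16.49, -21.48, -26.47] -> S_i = -6.51 + -4.99*i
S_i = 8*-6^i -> [8, -48, 288, -1728, 10368]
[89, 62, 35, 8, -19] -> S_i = 89 + -27*i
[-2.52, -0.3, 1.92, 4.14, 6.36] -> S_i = -2.52 + 2.22*i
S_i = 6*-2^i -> [6, -12, 24, -48, 96]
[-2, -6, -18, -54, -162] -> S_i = -2*3^i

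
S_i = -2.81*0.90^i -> [-2.81, -2.53, -2.28, -2.05, -1.84]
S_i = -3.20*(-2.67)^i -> [-3.2, 8.54, -22.81, 60.91, -162.63]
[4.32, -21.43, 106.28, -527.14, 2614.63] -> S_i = 4.32*(-4.96)^i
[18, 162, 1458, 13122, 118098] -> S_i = 18*9^i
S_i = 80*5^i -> [80, 400, 2000, 10000, 50000]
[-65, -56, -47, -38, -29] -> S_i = -65 + 9*i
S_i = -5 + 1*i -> [-5, -4, -3, -2, -1]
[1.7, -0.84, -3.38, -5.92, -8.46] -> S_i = 1.70 + -2.54*i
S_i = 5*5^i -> [5, 25, 125, 625, 3125]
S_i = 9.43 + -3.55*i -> [9.43, 5.88, 2.33, -1.22, -4.77]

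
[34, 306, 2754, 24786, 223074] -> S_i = 34*9^i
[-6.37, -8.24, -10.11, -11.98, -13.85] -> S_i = -6.37 + -1.87*i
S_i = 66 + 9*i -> [66, 75, 84, 93, 102]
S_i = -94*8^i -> [-94, -752, -6016, -48128, -385024]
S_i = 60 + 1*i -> [60, 61, 62, 63, 64]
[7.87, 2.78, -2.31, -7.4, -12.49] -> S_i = 7.87 + -5.09*i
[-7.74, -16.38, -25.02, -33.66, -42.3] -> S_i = -7.74 + -8.64*i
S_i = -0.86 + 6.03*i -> [-0.86, 5.17, 11.2, 17.23, 23.26]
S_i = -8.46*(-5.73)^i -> [-8.46, 48.48, -277.77, 1591.6, -9119.87]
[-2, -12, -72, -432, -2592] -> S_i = -2*6^i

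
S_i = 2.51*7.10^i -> [2.51, 17.82, 126.53, 898.36, 6378.33]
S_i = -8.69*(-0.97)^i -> [-8.69, 8.43, -8.18, 7.93, -7.69]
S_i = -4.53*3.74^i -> [-4.53, -16.94, -63.36, -236.98, -886.31]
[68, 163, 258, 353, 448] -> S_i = 68 + 95*i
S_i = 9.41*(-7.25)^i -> [9.41, -68.22, 494.61, -3585.95, 25998.1]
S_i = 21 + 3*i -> [21, 24, 27, 30, 33]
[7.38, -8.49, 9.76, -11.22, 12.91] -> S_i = 7.38*(-1.15)^i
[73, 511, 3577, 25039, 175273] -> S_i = 73*7^i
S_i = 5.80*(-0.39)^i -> [5.8, -2.26, 0.88, -0.34, 0.13]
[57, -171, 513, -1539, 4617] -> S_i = 57*-3^i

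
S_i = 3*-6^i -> [3, -18, 108, -648, 3888]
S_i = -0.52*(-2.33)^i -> [-0.52, 1.21, -2.82, 6.58, -15.33]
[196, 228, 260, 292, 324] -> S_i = 196 + 32*i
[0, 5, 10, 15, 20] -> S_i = 0 + 5*i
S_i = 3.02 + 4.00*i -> [3.02, 7.02, 11.02, 15.02, 19.02]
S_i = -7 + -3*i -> [-7, -10, -13, -16, -19]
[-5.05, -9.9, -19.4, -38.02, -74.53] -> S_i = -5.05*1.96^i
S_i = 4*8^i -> [4, 32, 256, 2048, 16384]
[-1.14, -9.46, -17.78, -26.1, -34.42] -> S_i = -1.14 + -8.32*i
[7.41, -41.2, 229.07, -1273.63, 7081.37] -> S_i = 7.41*(-5.56)^i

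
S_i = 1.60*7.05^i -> [1.6, 11.28, 79.52, 560.64, 3952.54]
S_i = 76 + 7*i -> [76, 83, 90, 97, 104]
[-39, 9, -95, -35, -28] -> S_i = Random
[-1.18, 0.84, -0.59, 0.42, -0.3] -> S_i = -1.18*(-0.71)^i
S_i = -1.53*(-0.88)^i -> [-1.53, 1.35, -1.18, 1.04, -0.92]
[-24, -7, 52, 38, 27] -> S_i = Random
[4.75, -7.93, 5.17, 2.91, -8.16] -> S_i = Random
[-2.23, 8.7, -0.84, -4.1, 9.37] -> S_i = Random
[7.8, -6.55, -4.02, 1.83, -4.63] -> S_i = Random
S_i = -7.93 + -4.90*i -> [-7.93, -12.83, -17.73, -22.63, -27.53]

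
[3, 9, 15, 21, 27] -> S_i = 3 + 6*i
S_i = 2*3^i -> [2, 6, 18, 54, 162]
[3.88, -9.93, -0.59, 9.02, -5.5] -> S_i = Random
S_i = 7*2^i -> [7, 14, 28, 56, 112]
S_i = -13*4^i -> [-13, -52, -208, -832, -3328]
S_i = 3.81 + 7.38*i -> [3.81, 11.19, 18.57, 25.95, 33.33]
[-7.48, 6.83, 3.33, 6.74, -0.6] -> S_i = Random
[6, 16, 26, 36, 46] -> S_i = 6 + 10*i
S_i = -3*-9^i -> [-3, 27, -243, 2187, -19683]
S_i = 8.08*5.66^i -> [8.08, 45.73, 258.85, 1465.08, 8292.34]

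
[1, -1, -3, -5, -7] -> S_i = 1 + -2*i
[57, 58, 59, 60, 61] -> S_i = 57 + 1*i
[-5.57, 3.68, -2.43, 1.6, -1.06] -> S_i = -5.57*(-0.66)^i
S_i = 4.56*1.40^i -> [4.56, 6.38, 8.94, 12.51, 17.52]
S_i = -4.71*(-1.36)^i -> [-4.71, 6.41, -8.71, 11.85, -16.11]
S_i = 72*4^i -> [72, 288, 1152, 4608, 18432]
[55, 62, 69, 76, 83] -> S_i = 55 + 7*i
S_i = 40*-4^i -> [40, -160, 640, -2560, 10240]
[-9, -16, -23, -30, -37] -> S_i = -9 + -7*i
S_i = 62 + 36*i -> [62, 98, 134, 170, 206]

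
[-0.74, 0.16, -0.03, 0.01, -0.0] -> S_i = -0.74*(-0.21)^i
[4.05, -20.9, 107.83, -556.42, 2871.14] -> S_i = 4.05*(-5.16)^i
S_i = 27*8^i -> [27, 216, 1728, 13824, 110592]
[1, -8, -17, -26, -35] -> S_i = 1 + -9*i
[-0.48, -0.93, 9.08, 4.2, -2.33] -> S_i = Random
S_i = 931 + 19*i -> [931, 950, 969, 988, 1007]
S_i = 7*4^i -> [7, 28, 112, 448, 1792]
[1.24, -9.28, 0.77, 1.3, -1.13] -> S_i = Random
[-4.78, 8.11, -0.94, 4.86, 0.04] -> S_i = Random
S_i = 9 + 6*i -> [9, 15, 21, 27, 33]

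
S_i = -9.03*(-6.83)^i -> [-9.03, 61.67, -421.24, 2877.07, -19650.36]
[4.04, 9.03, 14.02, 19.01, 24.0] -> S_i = 4.04 + 4.99*i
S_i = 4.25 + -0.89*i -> [4.25, 3.36, 2.47, 1.58, 0.69]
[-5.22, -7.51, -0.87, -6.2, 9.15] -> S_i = Random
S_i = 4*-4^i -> [4, -16, 64, -256, 1024]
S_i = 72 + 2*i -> [72, 74, 76, 78, 80]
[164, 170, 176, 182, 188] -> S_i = 164 + 6*i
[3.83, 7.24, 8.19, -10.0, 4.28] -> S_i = Random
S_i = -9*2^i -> [-9, -18, -36, -72, -144]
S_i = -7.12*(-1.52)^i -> [-7.12, 10.82, -16.45, 25.0, -38.01]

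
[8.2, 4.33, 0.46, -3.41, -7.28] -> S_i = 8.20 + -3.87*i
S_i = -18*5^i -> [-18, -90, -450, -2250, -11250]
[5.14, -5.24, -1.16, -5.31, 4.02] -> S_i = Random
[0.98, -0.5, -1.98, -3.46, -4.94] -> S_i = 0.98 + -1.48*i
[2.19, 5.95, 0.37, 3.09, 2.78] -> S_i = Random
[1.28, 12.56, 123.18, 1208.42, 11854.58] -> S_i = 1.28*9.81^i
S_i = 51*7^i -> [51, 357, 2499, 17493, 122451]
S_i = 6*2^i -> [6, 12, 24, 48, 96]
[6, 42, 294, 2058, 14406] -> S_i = 6*7^i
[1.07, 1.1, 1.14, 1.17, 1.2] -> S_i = 1.07*1.03^i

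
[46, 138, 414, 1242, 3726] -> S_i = 46*3^i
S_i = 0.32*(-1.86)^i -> [0.32, -0.6, 1.11, -2.06, 3.83]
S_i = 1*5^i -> [1, 5, 25, 125, 625]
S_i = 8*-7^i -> [8, -56, 392, -2744, 19208]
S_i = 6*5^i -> [6, 30, 150, 750, 3750]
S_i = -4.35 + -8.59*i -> [-4.35, -12.94, -21.53, -30.12, -38.71]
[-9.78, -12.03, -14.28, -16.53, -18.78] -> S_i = -9.78 + -2.25*i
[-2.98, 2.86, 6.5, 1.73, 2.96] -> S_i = Random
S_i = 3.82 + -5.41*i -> [3.82, -1.59, -7.0, -12.41, -17.82]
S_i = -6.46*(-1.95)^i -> [-6.46, 12.6, -24.56, 47.9, -93.41]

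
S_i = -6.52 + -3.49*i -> [-6.52, -10.01, -13.5, -16.99, -20.48]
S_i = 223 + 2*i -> [223, 225, 227, 229, 231]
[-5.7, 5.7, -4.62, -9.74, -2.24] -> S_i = Random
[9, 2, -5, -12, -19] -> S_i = 9 + -7*i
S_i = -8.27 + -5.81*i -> [-8.27, -14.08, -19.89, -25.7, -31.51]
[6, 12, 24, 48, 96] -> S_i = 6*2^i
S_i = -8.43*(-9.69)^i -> [-8.43, 81.69, -791.54, 7670.06, -74322.91]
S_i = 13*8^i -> [13, 104, 832, 6656, 53248]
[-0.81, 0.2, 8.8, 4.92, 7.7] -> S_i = Random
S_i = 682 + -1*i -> [682, 681, 680, 679, 678]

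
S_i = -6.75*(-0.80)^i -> [-6.75, 5.4, -4.32, 3.46, -2.76]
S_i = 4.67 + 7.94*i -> [4.67, 12.61, 20.55, 28.49, 36.43]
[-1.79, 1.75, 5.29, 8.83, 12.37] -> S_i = -1.79 + 3.54*i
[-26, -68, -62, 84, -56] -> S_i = Random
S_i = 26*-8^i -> [26, -208, 1664, -13312, 106496]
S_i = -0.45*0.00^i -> [-0.45, -0.0, -0.0, -0.0, -0.0]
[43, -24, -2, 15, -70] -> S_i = Random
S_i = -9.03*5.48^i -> [-9.03, -49.48, -271.17, -1486.04, -8143.48]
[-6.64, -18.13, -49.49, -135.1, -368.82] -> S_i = -6.64*2.73^i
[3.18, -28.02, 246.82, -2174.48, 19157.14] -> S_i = 3.18*(-8.81)^i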